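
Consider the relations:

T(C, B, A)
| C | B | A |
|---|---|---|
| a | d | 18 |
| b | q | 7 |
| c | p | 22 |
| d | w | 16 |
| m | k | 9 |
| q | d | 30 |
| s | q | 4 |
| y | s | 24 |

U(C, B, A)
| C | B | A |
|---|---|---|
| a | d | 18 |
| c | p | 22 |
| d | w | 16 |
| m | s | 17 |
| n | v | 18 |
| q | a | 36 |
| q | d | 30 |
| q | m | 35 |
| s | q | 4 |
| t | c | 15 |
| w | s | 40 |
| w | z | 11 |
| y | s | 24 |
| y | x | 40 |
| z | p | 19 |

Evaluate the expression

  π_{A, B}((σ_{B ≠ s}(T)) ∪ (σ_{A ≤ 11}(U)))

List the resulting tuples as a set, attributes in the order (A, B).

{(11, z), (16, w), (18, d), (22, p), (30, d), (4, q), (7, q), (9, k)}

Apply σ_{B ≠ s}; surviving tuples: {(a, d, 18), (b, q, 7), (c, p, 22), (d, w, 16), (m, k, 9), (q, d, 30), (s, q, 4)}
Apply σ_{A ≤ 11}; surviving tuples: {(s, q, 4), (w, z, 11)}
Set union of the two operands is {(a, d, 18), (b, q, 7), (c, p, 22), (d, w, 16), (m, k, 9), (q, d, 30), (s, q, 4), (w, z, 11)}.
π_{A, B} gives {(11, z), (16, w), (18, d), (22, p), (30, d), (4, q), (7, q), (9, k)}.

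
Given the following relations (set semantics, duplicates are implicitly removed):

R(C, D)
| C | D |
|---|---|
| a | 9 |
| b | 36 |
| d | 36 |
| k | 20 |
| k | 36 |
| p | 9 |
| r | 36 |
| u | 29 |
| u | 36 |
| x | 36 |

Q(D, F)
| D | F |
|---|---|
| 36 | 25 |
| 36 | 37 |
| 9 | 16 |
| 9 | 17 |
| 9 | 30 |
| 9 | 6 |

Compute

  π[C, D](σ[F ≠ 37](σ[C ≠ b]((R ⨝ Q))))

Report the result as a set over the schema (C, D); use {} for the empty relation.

{(a, 9), (d, 36), (k, 36), (p, 9), (r, 36), (u, 36), (x, 36)}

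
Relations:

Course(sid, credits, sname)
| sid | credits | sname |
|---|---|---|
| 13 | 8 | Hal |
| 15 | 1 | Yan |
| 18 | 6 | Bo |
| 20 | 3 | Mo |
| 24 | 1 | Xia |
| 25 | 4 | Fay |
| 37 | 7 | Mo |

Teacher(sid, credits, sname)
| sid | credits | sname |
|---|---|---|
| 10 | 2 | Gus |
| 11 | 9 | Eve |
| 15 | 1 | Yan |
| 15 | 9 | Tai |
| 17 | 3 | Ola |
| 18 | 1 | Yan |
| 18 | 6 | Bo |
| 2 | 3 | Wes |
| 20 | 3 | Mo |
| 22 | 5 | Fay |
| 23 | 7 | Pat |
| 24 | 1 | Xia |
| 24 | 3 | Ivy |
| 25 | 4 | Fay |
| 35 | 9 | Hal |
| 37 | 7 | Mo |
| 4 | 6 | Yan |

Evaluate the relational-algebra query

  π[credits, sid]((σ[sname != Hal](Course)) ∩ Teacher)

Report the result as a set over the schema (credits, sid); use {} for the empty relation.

σ[sname != Hal]: keep tuples satisfying sname != Hal → {(15, 1, Yan), (18, 6, Bo), (20, 3, Mo), (24, 1, Xia), (25, 4, Fay), (37, 7, Mo)}
Intersection: {(15, 1, Yan), (18, 6, Bo), (20, 3, Mo), (24, 1, Xia), (25, 4, Fay), (37, 7, Mo)} with {(10, 2, Gus), (11, 9, Eve), (15, 1, Yan), (15, 9, Tai), (17, 3, Ola), (18, 1, Yan), (18, 6, Bo), (2, 3, Wes), (20, 3, Mo), (22, 5, Fay), (23, 7, Pat), (24, 1, Xia), (24, 3, Ivy), (25, 4, Fay), (35, 9, Hal), (37, 7, Mo), (4, 6, Yan)} → {(15, 1, Yan), (18, 6, Bo), (20, 3, Mo), (24, 1, Xia), (25, 4, Fay), (37, 7, Mo)}
Projecting to credits, sid: {(1, 15), (1, 24), (3, 20), (4, 25), (6, 18), (7, 37)}

{(1, 15), (1, 24), (3, 20), (4, 25), (6, 18), (7, 37)}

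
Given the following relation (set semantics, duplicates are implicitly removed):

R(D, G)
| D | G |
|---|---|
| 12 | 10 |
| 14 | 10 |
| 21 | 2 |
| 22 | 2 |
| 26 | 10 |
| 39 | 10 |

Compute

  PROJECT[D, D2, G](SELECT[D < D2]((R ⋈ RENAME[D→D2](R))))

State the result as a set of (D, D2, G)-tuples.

{(12, 14, 10), (12, 26, 10), (12, 39, 10), (14, 26, 10), (14, 39, 10), (21, 22, 2), (26, 39, 10)}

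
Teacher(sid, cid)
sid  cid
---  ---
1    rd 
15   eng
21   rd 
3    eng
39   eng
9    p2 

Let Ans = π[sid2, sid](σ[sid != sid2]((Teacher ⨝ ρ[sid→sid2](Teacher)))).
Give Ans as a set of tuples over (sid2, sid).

{(1, 21), (15, 3), (15, 39), (21, 1), (3, 15), (3, 39), (39, 15), (39, 3)}

ρ[sid→sid2]: schema becomes (sid2, cid); tuples unchanged.
Teacher ⋈ ρ[sid→sid2](Teacher) (natural join on cid): {(1, rd, 1), (1, rd, 21), (15, eng, 15), (15, eng, 3), (15, eng, 39), (21, rd, 1), (21, rd, 21), (3, eng, 15), (3, eng, 3), (3, eng, 39), (39, eng, 15), (39, eng, 3), (39, eng, 39), (9, p2, 9)}
Apply σ_{sid != sid2}; surviving tuples: {(1, rd, 21), (15, eng, 3), (15, eng, 39), (21, rd, 1), (3, eng, 15), (3, eng, 39), (39, eng, 15), (39, eng, 3)}
π[sid2, sid]: project onto (sid2, sid) → {(1, 21), (15, 3), (15, 39), (21, 1), (3, 15), (3, 39), (39, 15), (39, 3)}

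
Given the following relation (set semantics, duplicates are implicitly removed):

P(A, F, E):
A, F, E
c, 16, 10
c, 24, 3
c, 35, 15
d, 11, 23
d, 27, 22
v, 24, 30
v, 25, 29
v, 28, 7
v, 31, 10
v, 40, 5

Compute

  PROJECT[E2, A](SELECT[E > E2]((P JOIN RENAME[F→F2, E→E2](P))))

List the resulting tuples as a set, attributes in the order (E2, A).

{(10, c), (10, v), (22, d), (29, v), (3, c), (5, v), (7, v)}

ρ[F→F2, E→E2]: schema becomes (A, F2, E2); tuples unchanged.
Natural join on A: {(c, 16, 10, 16, 10), (c, 16, 10, 24, 3), (c, 16, 10, 35, 15), (c, 24, 3, 16, 10), (c, 24, 3, 24, 3), (c, 24, 3, 35, 15), (c, 35, 15, 16, 10), (c, 35, 15, 24, 3), (c, 35, 15, 35, 15), (d, 11, 23, 11, 23), (d, 11, 23, 27, 22), (d, 27, 22, 11, 23), (d, 27, 22, 27, 22), (v, 24, 30, 24, 30), (v, 24, 30, 25, 29), (v, 24, 30, 28, 7), (v, 24, 30, 31, 10), (v, 24, 30, 40, 5), (v, 25, 29, 24, 30), (v, 25, 29, 25, 29), (v, 25, 29, 28, 7), (v, 25, 29, 31, 10), (v, 25, 29, 40, 5), (v, 28, 7, 24, 30), (v, 28, 7, 25, 29), (v, 28, 7, 28, 7), (v, 28, 7, 31, 10), (v, 28, 7, 40, 5), (v, 31, 10, 24, 30), (v, 31, 10, 25, 29), (v, 31, 10, 28, 7), (v, 31, 10, 31, 10), (v, 31, 10, 40, 5), (v, 40, 5, 24, 30), (v, 40, 5, 25, 29), (v, 40, 5, 28, 7), (v, 40, 5, 31, 10), (v, 40, 5, 40, 5)}
Selection E > E2: {(c, 16, 10, 24, 3), (c, 35, 15, 16, 10), (c, 35, 15, 24, 3), (d, 11, 23, 27, 22), (v, 24, 30, 25, 29), (v, 24, 30, 28, 7), (v, 24, 30, 31, 10), (v, 24, 30, 40, 5), (v, 25, 29, 28, 7), (v, 25, 29, 31, 10), (v, 25, 29, 40, 5), (v, 28, 7, 40, 5), (v, 31, 10, 28, 7), (v, 31, 10, 40, 5)}
Keep only column(s) E2, A (7 duplicate(s) eliminated): {(10, c), (10, v), (22, d), (29, v), (3, c), (5, v), (7, v)}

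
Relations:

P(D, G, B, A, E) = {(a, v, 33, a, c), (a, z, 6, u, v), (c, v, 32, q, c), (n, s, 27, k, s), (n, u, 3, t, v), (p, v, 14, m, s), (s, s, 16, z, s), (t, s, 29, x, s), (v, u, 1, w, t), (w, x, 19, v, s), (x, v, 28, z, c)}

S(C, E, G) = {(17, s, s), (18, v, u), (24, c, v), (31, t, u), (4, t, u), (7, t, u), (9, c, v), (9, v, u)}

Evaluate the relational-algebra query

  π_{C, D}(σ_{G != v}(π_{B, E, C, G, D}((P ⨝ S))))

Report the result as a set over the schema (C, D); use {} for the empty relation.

{(17, n), (17, s), (17, t), (18, n), (31, v), (4, v), (7, v), (9, n)}

Natural join on G, E: {(a, v, 33, a, c, 24), (a, v, 33, a, c, 9), (c, v, 32, q, c, 24), (c, v, 32, q, c, 9), (n, s, 27, k, s, 17), (n, u, 3, t, v, 18), (n, u, 3, t, v, 9), (s, s, 16, z, s, 17), (t, s, 29, x, s, 17), (v, u, 1, w, t, 31), (v, u, 1, w, t, 4), (v, u, 1, w, t, 7), (x, v, 28, z, c, 24), (x, v, 28, z, c, 9)}
Projecting to B, E, C, G, D: {(1, t, 31, u, v), (1, t, 4, u, v), (1, t, 7, u, v), (16, s, 17, s, s), (27, s, 17, s, n), (28, c, 24, v, x), (28, c, 9, v, x), (29, s, 17, s, t), (3, v, 18, u, n), (3, v, 9, u, n), (32, c, 24, v, c), (32, c, 9, v, c), (33, c, 24, v, a), (33, c, 9, v, a)}
Apply σ_{G != v}; surviving tuples: {(1, t, 31, u, v), (1, t, 4, u, v), (1, t, 7, u, v), (16, s, 17, s, s), (27, s, 17, s, n), (29, s, 17, s, t), (3, v, 18, u, n), (3, v, 9, u, n)}
Projecting to C, D: {(17, n), (17, s), (17, t), (18, n), (31, v), (4, v), (7, v), (9, n)}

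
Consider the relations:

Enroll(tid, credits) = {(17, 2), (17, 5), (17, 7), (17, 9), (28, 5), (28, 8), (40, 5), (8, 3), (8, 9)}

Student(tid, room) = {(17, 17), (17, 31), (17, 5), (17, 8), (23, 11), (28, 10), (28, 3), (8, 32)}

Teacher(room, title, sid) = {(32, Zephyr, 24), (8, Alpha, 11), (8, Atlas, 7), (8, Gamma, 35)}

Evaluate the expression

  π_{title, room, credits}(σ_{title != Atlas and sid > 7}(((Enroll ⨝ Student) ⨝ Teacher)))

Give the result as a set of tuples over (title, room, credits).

Joining Enroll and Student on tid yields {(17, 2, 17), (17, 2, 31), (17, 2, 5), (17, 2, 8), (17, 5, 17), (17, 5, 31), (17, 5, 5), (17, 5, 8), (17, 7, 17), (17, 7, 31), (17, 7, 5), (17, 7, 8), (17, 9, 17), (17, 9, 31), (17, 9, 5), (17, 9, 8), (28, 5, 10), (28, 5, 3), (28, 8, 10), (28, 8, 3), (8, 3, 32), (8, 9, 32)}.
Joining (Enroll ⨝ Student) and Teacher on room yields {(17, 2, 8, Alpha, 11), (17, 2, 8, Atlas, 7), (17, 2, 8, Gamma, 35), (17, 5, 8, Alpha, 11), (17, 5, 8, Atlas, 7), (17, 5, 8, Gamma, 35), (17, 7, 8, Alpha, 11), (17, 7, 8, Atlas, 7), (17, 7, 8, Gamma, 35), (17, 9, 8, Alpha, 11), (17, 9, 8, Atlas, 7), (17, 9, 8, Gamma, 35), (8, 3, 32, Zephyr, 24), (8, 9, 32, Zephyr, 24)}.
Selection title != Atlas and sid > 7: {(17, 2, 8, Alpha, 11), (17, 2, 8, Gamma, 35), (17, 5, 8, Alpha, 11), (17, 5, 8, Gamma, 35), (17, 7, 8, Alpha, 11), (17, 7, 8, Gamma, 35), (17, 9, 8, Alpha, 11), (17, 9, 8, Gamma, 35), (8, 3, 32, Zephyr, 24), (8, 9, 32, Zephyr, 24)}
π_{title, room, credits} gives {(Alpha, 8, 2), (Alpha, 8, 5), (Alpha, 8, 7), (Alpha, 8, 9), (Gamma, 8, 2), (Gamma, 8, 5), (Gamma, 8, 7), (Gamma, 8, 9), (Zephyr, 32, 3), (Zephyr, 32, 9)}.

{(Alpha, 8, 2), (Alpha, 8, 5), (Alpha, 8, 7), (Alpha, 8, 9), (Gamma, 8, 2), (Gamma, 8, 5), (Gamma, 8, 7), (Gamma, 8, 9), (Zephyr, 32, 3), (Zephyr, 32, 9)}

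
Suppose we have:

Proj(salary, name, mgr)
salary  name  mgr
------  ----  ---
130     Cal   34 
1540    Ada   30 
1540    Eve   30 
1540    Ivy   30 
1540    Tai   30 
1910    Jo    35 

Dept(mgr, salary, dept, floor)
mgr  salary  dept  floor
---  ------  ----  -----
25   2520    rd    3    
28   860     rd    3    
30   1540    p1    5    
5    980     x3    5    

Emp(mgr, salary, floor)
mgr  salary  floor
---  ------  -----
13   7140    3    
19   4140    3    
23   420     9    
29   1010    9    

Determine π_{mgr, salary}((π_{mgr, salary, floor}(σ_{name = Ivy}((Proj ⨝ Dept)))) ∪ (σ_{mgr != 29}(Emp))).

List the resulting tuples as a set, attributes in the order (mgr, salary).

{(13, 7140), (19, 4140), (23, 420), (30, 1540)}

Proj ⋈ Dept (natural join on salary, mgr): {(1540, Ada, 30, p1, 5), (1540, Eve, 30, p1, 5), (1540, Ivy, 30, p1, 5), (1540, Tai, 30, p1, 5)}
Selection name = Ivy: {(1540, Ivy, 30, p1, 5)}
Projecting to mgr, salary, floor: {(30, 1540, 5)}
Selection mgr != 29: {(13, 7140, 3), (19, 4140, 3), (23, 420, 9)}
Union: {(30, 1540, 5)} with {(13, 7140, 3), (19, 4140, 3), (23, 420, 9)} → {(13, 7140, 3), (19, 4140, 3), (23, 420, 9), (30, 1540, 5)}
Projecting to mgr, salary: {(13, 7140), (19, 4140), (23, 420), (30, 1540)}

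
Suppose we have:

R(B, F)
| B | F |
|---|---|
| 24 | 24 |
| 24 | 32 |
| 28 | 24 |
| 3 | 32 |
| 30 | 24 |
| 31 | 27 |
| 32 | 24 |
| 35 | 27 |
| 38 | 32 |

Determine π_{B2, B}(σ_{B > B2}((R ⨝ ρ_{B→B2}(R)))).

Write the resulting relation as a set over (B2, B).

ρ[B→B2]: schema becomes (B2, F); tuples unchanged.
Joining R and ρ_{B→B2}(R) on F yields {(24, 24, 24), (24, 24, 28), (24, 24, 30), (24, 24, 32), (24, 32, 24), (24, 32, 3), (24, 32, 38), (28, 24, 24), (28, 24, 28), (28, 24, 30), (28, 24, 32), (3, 32, 24), (3, 32, 3), (3, 32, 38), (30, 24, 24), (30, 24, 28), (30, 24, 30), (30, 24, 32), (31, 27, 31), (31, 27, 35), (32, 24, 24), (32, 24, 28), (32, 24, 30), (32, 24, 32), (35, 27, 31), (35, 27, 35), (38, 32, 24), (38, 32, 3), (38, 32, 38)}.
Apply σ_{B > B2}; surviving tuples: {(24, 32, 3), (28, 24, 24), (30, 24, 24), (30, 24, 28), (32, 24, 24), (32, 24, 28), (32, 24, 30), (35, 27, 31), (38, 32, 24), (38, 32, 3)}
π_{B2, B} gives {(24, 28), (24, 30), (24, 32), (24, 38), (28, 30), (28, 32), (3, 24), (3, 38), (30, 32), (31, 35)}.

{(24, 28), (24, 30), (24, 32), (24, 38), (28, 30), (28, 32), (3, 24), (3, 38), (30, 32), (31, 35)}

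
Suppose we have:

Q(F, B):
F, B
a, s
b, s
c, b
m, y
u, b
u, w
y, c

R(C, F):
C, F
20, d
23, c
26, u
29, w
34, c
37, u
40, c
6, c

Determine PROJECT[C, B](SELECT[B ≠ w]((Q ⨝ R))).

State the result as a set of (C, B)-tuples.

{(23, b), (26, b), (34, b), (37, b), (40, b), (6, b)}

Natural join on F: {(c, b, 23), (c, b, 34), (c, b, 40), (c, b, 6), (u, b, 26), (u, b, 37), (u, w, 26), (u, w, 37)}
Selection B ≠ w: {(c, b, 23), (c, b, 34), (c, b, 40), (c, b, 6), (u, b, 26), (u, b, 37)}
π[C, B]: project onto (C, B) → {(23, b), (26, b), (34, b), (37, b), (40, b), (6, b)}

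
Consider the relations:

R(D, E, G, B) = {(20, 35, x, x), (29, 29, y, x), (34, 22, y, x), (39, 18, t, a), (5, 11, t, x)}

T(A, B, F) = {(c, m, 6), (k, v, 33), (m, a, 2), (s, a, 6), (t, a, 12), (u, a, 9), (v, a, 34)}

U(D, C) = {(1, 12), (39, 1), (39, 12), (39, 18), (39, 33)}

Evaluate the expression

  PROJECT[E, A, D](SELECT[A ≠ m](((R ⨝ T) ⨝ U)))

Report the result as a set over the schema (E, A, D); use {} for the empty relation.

{(18, s, 39), (18, t, 39), (18, u, 39), (18, v, 39)}

R ⋈ T (natural join on B): {(39, 18, t, a, m, 2), (39, 18, t, a, s, 6), (39, 18, t, a, t, 12), (39, 18, t, a, u, 9), (39, 18, t, a, v, 34)}
(R ⨝ T) ⋈ U (natural join on D): {(39, 18, t, a, m, 2, 1), (39, 18, t, a, m, 2, 12), (39, 18, t, a, m, 2, 18), (39, 18, t, a, m, 2, 33), (39, 18, t, a, s, 6, 1), (39, 18, t, a, s, 6, 12), (39, 18, t, a, s, 6, 18), (39, 18, t, a, s, 6, 33), (39, 18, t, a, t, 12, 1), (39, 18, t, a, t, 12, 12), (39, 18, t, a, t, 12, 18), (39, 18, t, a, t, 12, 33), (39, 18, t, a, u, 9, 1), (39, 18, t, a, u, 9, 12), (39, 18, t, a, u, 9, 18), (39, 18, t, a, u, 9, 33), (39, 18, t, a, v, 34, 1), (39, 18, t, a, v, 34, 12), (39, 18, t, a, v, 34, 18), (39, 18, t, a, v, 34, 33)}
σ[A ≠ m]: keep tuples satisfying A ≠ m → {(39, 18, t, a, s, 6, 1), (39, 18, t, a, s, 6, 12), (39, 18, t, a, s, 6, 18), (39, 18, t, a, s, 6, 33), (39, 18, t, a, t, 12, 1), (39, 18, t, a, t, 12, 12), (39, 18, t, a, t, 12, 18), (39, 18, t, a, t, 12, 33), (39, 18, t, a, u, 9, 1), (39, 18, t, a, u, 9, 12), (39, 18, t, a, u, 9, 18), (39, 18, t, a, u, 9, 33), (39, 18, t, a, v, 34, 1), (39, 18, t, a, v, 34, 12), (39, 18, t, a, v, 34, 18), (39, 18, t, a, v, 34, 33)}
Projecting to E, A, D (12 duplicate(s) eliminated): {(18, s, 39), (18, t, 39), (18, u, 39), (18, v, 39)}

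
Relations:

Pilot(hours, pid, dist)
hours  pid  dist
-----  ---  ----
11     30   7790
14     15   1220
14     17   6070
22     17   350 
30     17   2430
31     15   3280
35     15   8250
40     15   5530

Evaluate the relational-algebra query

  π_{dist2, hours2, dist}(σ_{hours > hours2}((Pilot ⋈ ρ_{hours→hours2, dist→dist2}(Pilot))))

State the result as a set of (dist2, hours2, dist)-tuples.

{(1220, 14, 3280), (1220, 14, 5530), (1220, 14, 8250), (3280, 31, 5530), (3280, 31, 8250), (350, 22, 2430), (6070, 14, 2430), (6070, 14, 350), (8250, 35, 5530)}

ρ[hours→hours2, dist→dist2]: schema becomes (hours2, pid, dist2); tuples unchanged.
Natural join on pid: {(11, 30, 7790, 11, 7790), (14, 15, 1220, 14, 1220), (14, 15, 1220, 31, 3280), (14, 15, 1220, 35, 8250), (14, 15, 1220, 40, 5530), (14, 17, 6070, 14, 6070), (14, 17, 6070, 22, 350), (14, 17, 6070, 30, 2430), (22, 17, 350, 14, 6070), (22, 17, 350, 22, 350), (22, 17, 350, 30, 2430), (30, 17, 2430, 14, 6070), (30, 17, 2430, 22, 350), (30, 17, 2430, 30, 2430), (31, 15, 3280, 14, 1220), (31, 15, 3280, 31, 3280), (31, 15, 3280, 35, 8250), (31, 15, 3280, 40, 5530), (35, 15, 8250, 14, 1220), (35, 15, 8250, 31, 3280), (35, 15, 8250, 35, 8250), (35, 15, 8250, 40, 5530), (40, 15, 5530, 14, 1220), (40, 15, 5530, 31, 3280), (40, 15, 5530, 35, 8250), (40, 15, 5530, 40, 5530)}
Filtering on hours > hours2 leaves {(22, 17, 350, 14, 6070), (30, 17, 2430, 14, 6070), (30, 17, 2430, 22, 350), (31, 15, 3280, 14, 1220), (35, 15, 8250, 14, 1220), (35, 15, 8250, 31, 3280), (40, 15, 5530, 14, 1220), (40, 15, 5530, 31, 3280), (40, 15, 5530, 35, 8250)}.
Projecting to dist2, hours2, dist: {(1220, 14, 3280), (1220, 14, 5530), (1220, 14, 8250), (3280, 31, 5530), (3280, 31, 8250), (350, 22, 2430), (6070, 14, 2430), (6070, 14, 350), (8250, 35, 5530)}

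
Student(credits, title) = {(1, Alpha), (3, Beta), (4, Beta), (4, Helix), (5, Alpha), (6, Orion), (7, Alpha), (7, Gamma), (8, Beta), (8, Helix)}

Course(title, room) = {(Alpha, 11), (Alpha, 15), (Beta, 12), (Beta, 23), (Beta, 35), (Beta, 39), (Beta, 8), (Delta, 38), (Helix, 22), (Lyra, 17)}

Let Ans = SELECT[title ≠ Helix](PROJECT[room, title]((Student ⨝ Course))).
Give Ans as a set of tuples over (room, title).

{(11, Alpha), (12, Beta), (15, Alpha), (23, Beta), (35, Beta), (39, Beta), (8, Beta)}

Natural join on title: {(1, Alpha, 11), (1, Alpha, 15), (3, Beta, 12), (3, Beta, 23), (3, Beta, 35), (3, Beta, 39), (3, Beta, 8), (4, Beta, 12), (4, Beta, 23), (4, Beta, 35), (4, Beta, 39), (4, Beta, 8), (4, Helix, 22), (5, Alpha, 11), (5, Alpha, 15), (7, Alpha, 11), (7, Alpha, 15), (8, Beta, 12), (8, Beta, 23), (8, Beta, 35), (8, Beta, 39), (8, Beta, 8), (8, Helix, 22)}
π[room, title]: project onto (room, title) (15 duplicate(s) eliminated) → {(11, Alpha), (12, Beta), (15, Alpha), (22, Helix), (23, Beta), (35, Beta), (39, Beta), (8, Beta)}
σ[title ≠ Helix]: keep tuples satisfying title ≠ Helix → {(11, Alpha), (12, Beta), (15, Alpha), (23, Beta), (35, Beta), (39, Beta), (8, Beta)}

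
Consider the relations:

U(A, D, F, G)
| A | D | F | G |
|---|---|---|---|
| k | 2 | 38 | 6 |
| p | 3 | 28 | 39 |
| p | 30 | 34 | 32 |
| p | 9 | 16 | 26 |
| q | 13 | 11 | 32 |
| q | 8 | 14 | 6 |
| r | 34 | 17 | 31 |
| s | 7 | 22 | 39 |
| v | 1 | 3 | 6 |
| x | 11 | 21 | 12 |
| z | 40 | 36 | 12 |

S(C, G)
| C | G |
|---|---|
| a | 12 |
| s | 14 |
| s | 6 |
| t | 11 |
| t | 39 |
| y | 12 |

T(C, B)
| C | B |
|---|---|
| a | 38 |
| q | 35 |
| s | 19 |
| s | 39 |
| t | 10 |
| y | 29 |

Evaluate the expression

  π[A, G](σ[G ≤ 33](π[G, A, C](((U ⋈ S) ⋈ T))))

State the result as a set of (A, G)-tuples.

{(k, 6), (q, 6), (v, 6), (x, 12), (z, 12)}

Natural join on G: {(k, 2, 38, 6, s), (p, 3, 28, 39, t), (q, 8, 14, 6, s), (s, 7, 22, 39, t), (v, 1, 3, 6, s), (x, 11, 21, 12, a), (x, 11, 21, 12, y), (z, 40, 36, 12, a), (z, 40, 36, 12, y)}
Natural join on C: {(k, 2, 38, 6, s, 19), (k, 2, 38, 6, s, 39), (p, 3, 28, 39, t, 10), (q, 8, 14, 6, s, 19), (q, 8, 14, 6, s, 39), (s, 7, 22, 39, t, 10), (v, 1, 3, 6, s, 19), (v, 1, 3, 6, s, 39), (x, 11, 21, 12, a, 38), (x, 11, 21, 12, y, 29), (z, 40, 36, 12, a, 38), (z, 40, 36, 12, y, 29)}
Projecting to G, A, C (3 duplicate(s) eliminated): {(12, x, a), (12, x, y), (12, z, a), (12, z, y), (39, p, t), (39, s, t), (6, k, s), (6, q, s), (6, v, s)}
Selection G ≤ 33: {(12, x, a), (12, x, y), (12, z, a), (12, z, y), (6, k, s), (6, q, s), (6, v, s)}
Projecting to A, G (2 duplicate(s) eliminated): {(k, 6), (q, 6), (v, 6), (x, 12), (z, 12)}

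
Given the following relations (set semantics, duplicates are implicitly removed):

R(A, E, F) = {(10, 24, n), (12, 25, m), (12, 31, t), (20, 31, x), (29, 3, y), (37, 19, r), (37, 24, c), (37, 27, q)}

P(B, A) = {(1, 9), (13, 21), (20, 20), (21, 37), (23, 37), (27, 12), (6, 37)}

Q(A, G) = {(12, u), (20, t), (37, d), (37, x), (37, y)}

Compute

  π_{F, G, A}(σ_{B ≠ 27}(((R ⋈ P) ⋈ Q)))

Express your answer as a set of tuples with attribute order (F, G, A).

{(c, d, 37), (c, x, 37), (c, y, 37), (q, d, 37), (q, x, 37), (q, y, 37), (r, d, 37), (r, x, 37), (r, y, 37), (x, t, 20)}

R ⋈ P (natural join on A): {(12, 25, m, 27), (12, 31, t, 27), (20, 31, x, 20), (37, 19, r, 21), (37, 19, r, 23), (37, 19, r, 6), (37, 24, c, 21), (37, 24, c, 23), (37, 24, c, 6), (37, 27, q, 21), (37, 27, q, 23), (37, 27, q, 6)}
(R ⋈ P) ⋈ Q (natural join on A): {(12, 25, m, 27, u), (12, 31, t, 27, u), (20, 31, x, 20, t), (37, 19, r, 21, d), (37, 19, r, 21, x), (37, 19, r, 21, y), (37, 19, r, 23, d), (37, 19, r, 23, x), (37, 19, r, 23, y), (37, 19, r, 6, d), (37, 19, r, 6, x), (37, 19, r, 6, y), (37, 24, c, 21, d), (37, 24, c, 21, x), (37, 24, c, 21, y), (37, 24, c, 23, d), (37, 24, c, 23, x), (37, 24, c, 23, y), (37, 24, c, 6, d), (37, 24, c, 6, x), (37, 24, c, 6, y), (37, 27, q, 21, d), (37, 27, q, 21, x), (37, 27, q, 21, y), (37, 27, q, 23, d), (37, 27, q, 23, x), (37, 27, q, 23, y), (37, 27, q, 6, d), (37, 27, q, 6, x), (37, 27, q, 6, y)}
Apply σ_{B ≠ 27}; surviving tuples: {(20, 31, x, 20, t), (37, 19, r, 21, d), (37, 19, r, 21, x), (37, 19, r, 21, y), (37, 19, r, 23, d), (37, 19, r, 23, x), (37, 19, r, 23, y), (37, 19, r, 6, d), (37, 19, r, 6, x), (37, 19, r, 6, y), (37, 24, c, 21, d), (37, 24, c, 21, x), (37, 24, c, 21, y), (37, 24, c, 23, d), (37, 24, c, 23, x), (37, 24, c, 23, y), (37, 24, c, 6, d), (37, 24, c, 6, x), (37, 24, c, 6, y), (37, 27, q, 21, d), (37, 27, q, 21, x), (37, 27, q, 21, y), (37, 27, q, 23, d), (37, 27, q, 23, x), (37, 27, q, 23, y), (37, 27, q, 6, d), (37, 27, q, 6, x), (37, 27, q, 6, y)}
π_{F, G, A} gives {(c, d, 37), (c, x, 37), (c, y, 37), (q, d, 37), (q, x, 37), (q, y, 37), (r, d, 37), (r, x, 37), (r, y, 37), (x, t, 20)} (18 duplicate(s) eliminated).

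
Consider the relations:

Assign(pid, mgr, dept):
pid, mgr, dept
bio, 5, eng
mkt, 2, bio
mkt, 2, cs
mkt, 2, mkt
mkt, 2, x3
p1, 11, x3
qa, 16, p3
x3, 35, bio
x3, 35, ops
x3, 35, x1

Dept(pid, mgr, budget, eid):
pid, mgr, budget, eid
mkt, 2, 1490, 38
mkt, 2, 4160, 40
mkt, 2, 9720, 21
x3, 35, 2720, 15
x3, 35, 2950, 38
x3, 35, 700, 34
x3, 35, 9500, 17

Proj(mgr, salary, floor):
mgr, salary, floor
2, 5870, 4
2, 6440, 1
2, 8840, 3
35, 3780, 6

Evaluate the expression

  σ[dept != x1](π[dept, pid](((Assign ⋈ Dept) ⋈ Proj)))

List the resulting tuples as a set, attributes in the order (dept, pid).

{(bio, mkt), (bio, x3), (cs, mkt), (mkt, mkt), (ops, x3), (x3, mkt)}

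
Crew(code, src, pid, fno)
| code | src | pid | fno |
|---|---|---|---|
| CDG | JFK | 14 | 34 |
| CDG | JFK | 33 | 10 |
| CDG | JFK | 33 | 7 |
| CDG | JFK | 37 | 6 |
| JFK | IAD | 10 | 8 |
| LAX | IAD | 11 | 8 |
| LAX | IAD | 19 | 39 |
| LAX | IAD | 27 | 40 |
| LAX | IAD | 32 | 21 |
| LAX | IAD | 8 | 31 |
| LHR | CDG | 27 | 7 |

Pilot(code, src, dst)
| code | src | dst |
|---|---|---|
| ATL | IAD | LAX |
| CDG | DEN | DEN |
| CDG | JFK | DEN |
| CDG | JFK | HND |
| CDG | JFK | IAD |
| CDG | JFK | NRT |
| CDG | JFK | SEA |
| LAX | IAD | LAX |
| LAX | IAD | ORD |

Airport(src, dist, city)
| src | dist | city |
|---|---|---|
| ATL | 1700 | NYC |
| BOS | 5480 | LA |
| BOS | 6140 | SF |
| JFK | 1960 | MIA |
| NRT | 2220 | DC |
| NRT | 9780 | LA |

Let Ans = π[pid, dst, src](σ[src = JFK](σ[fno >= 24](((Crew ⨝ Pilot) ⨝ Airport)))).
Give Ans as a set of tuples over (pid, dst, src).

Natural join on code, src: {(CDG, JFK, 14, 34, DEN), (CDG, JFK, 14, 34, HND), (CDG, JFK, 14, 34, IAD), (CDG, JFK, 14, 34, NRT), (CDG, JFK, 14, 34, SEA), (CDG, JFK, 33, 10, DEN), (CDG, JFK, 33, 10, HND), (CDG, JFK, 33, 10, IAD), (CDG, JFK, 33, 10, NRT), (CDG, JFK, 33, 10, SEA), (CDG, JFK, 33, 7, DEN), (CDG, JFK, 33, 7, HND), (CDG, JFK, 33, 7, IAD), (CDG, JFK, 33, 7, NRT), (CDG, JFK, 33, 7, SEA), (CDG, JFK, 37, 6, DEN), (CDG, JFK, 37, 6, HND), (CDG, JFK, 37, 6, IAD), (CDG, JFK, 37, 6, NRT), (CDG, JFK, 37, 6, SEA), (LAX, IAD, 11, 8, LAX), (LAX, IAD, 11, 8, ORD), (LAX, IAD, 19, 39, LAX), (LAX, IAD, 19, 39, ORD), (LAX, IAD, 27, 40, LAX), (LAX, IAD, 27, 40, ORD), (LAX, IAD, 32, 21, LAX), (LAX, IAD, 32, 21, ORD), (LAX, IAD, 8, 31, LAX), (LAX, IAD, 8, 31, ORD)}
Natural join on src: {(CDG, JFK, 14, 34, DEN, 1960, MIA), (CDG, JFK, 14, 34, HND, 1960, MIA), (CDG, JFK, 14, 34, IAD, 1960, MIA), (CDG, JFK, 14, 34, NRT, 1960, MIA), (CDG, JFK, 14, 34, SEA, 1960, MIA), (CDG, JFK, 33, 10, DEN, 1960, MIA), (CDG, JFK, 33, 10, HND, 1960, MIA), (CDG, JFK, 33, 10, IAD, 1960, MIA), (CDG, JFK, 33, 10, NRT, 1960, MIA), (CDG, JFK, 33, 10, SEA, 1960, MIA), (CDG, JFK, 33, 7, DEN, 1960, MIA), (CDG, JFK, 33, 7, HND, 1960, MIA), (CDG, JFK, 33, 7, IAD, 1960, MIA), (CDG, JFK, 33, 7, NRT, 1960, MIA), (CDG, JFK, 33, 7, SEA, 1960, MIA), (CDG, JFK, 37, 6, DEN, 1960, MIA), (CDG, JFK, 37, 6, HND, 1960, MIA), (CDG, JFK, 37, 6, IAD, 1960, MIA), (CDG, JFK, 37, 6, NRT, 1960, MIA), (CDG, JFK, 37, 6, SEA, 1960, MIA)}
σ[fno >= 24]: keep tuples satisfying fno >= 24 → {(CDG, JFK, 14, 34, DEN, 1960, MIA), (CDG, JFK, 14, 34, HND, 1960, MIA), (CDG, JFK, 14, 34, IAD, 1960, MIA), (CDG, JFK, 14, 34, NRT, 1960, MIA), (CDG, JFK, 14, 34, SEA, 1960, MIA)}
σ[src = JFK]: keep tuples satisfying src = JFK → {(CDG, JFK, 14, 34, DEN, 1960, MIA), (CDG, JFK, 14, 34, HND, 1960, MIA), (CDG, JFK, 14, 34, IAD, 1960, MIA), (CDG, JFK, 14, 34, NRT, 1960, MIA), (CDG, JFK, 14, 34, SEA, 1960, MIA)}
π_{pid, dst, src} gives {(14, DEN, JFK), (14, HND, JFK), (14, IAD, JFK), (14, NRT, JFK), (14, SEA, JFK)}.

{(14, DEN, JFK), (14, HND, JFK), (14, IAD, JFK), (14, NRT, JFK), (14, SEA, JFK)}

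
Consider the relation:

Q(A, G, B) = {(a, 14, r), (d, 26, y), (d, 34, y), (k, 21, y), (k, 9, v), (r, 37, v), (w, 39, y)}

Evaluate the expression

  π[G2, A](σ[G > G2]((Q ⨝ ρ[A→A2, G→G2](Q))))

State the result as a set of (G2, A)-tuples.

{(21, d), (21, w), (26, d), (26, w), (34, w), (9, r)}

ρ[A→A2, G→G2]: schema becomes (A2, G2, B); tuples unchanged.
Q ⋈ ρ[A→A2, G→G2](Q) (natural join on B): {(a, 14, r, a, 14), (d, 26, y, d, 26), (d, 26, y, d, 34), (d, 26, y, k, 21), (d, 26, y, w, 39), (d, 34, y, d, 26), (d, 34, y, d, 34), (d, 34, y, k, 21), (d, 34, y, w, 39), (k, 21, y, d, 26), (k, 21, y, d, 34), (k, 21, y, k, 21), (k, 21, y, w, 39), (k, 9, v, k, 9), (k, 9, v, r, 37), (r, 37, v, k, 9), (r, 37, v, r, 37), (w, 39, y, d, 26), (w, 39, y, d, 34), (w, 39, y, k, 21), (w, 39, y, w, 39)}
Apply σ_{G > G2}; surviving tuples: {(d, 26, y, k, 21), (d, 34, y, d, 26), (d, 34, y, k, 21), (r, 37, v, k, 9), (w, 39, y, d, 26), (w, 39, y, d, 34), (w, 39, y, k, 21)}
Keep only column(s) G2, A (1 duplicate(s) eliminated): {(21, d), (21, w), (26, d), (26, w), (34, w), (9, r)}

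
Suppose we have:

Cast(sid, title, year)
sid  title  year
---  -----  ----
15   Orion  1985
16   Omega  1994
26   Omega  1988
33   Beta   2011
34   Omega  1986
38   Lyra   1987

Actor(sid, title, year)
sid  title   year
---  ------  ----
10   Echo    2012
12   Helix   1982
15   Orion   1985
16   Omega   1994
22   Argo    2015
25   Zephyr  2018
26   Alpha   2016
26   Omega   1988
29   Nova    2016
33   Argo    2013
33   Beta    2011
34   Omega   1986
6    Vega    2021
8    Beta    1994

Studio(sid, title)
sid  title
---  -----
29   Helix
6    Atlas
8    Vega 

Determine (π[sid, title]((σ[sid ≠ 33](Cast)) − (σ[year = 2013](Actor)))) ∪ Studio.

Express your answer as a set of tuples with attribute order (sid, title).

{(15, Orion), (16, Omega), (26, Omega), (29, Helix), (34, Omega), (38, Lyra), (6, Atlas), (8, Vega)}

σ[sid ≠ 33]: keep tuples satisfying sid ≠ 33 → {(15, Orion, 1985), (16, Omega, 1994), (26, Omega, 1988), (34, Omega, 1986), (38, Lyra, 1987)}
σ[year = 2013]: keep tuples satisfying year = 2013 → {(33, Argo, 2013)}
Set difference of the two operands is {(15, Orion, 1985), (16, Omega, 1994), (26, Omega, 1988), (34, Omega, 1986), (38, Lyra, 1987)}.
π_{sid, title} gives {(15, Orion), (16, Omega), (26, Omega), (34, Omega), (38, Lyra)}.
Set union of the two operands is {(15, Orion), (16, Omega), (26, Omega), (29, Helix), (34, Omega), (38, Lyra), (6, Atlas), (8, Vega)}.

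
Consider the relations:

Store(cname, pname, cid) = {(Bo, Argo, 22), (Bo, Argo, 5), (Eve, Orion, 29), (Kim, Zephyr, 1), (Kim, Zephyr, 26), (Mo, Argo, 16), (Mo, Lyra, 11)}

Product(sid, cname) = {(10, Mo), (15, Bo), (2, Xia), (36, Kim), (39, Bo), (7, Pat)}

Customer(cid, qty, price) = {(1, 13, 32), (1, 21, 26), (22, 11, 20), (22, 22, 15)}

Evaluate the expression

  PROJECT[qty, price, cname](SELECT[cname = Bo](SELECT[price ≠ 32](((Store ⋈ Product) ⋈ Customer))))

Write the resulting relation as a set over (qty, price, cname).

Natural join on cname: {(Bo, Argo, 22, 15), (Bo, Argo, 22, 39), (Bo, Argo, 5, 15), (Bo, Argo, 5, 39), (Kim, Zephyr, 1, 36), (Kim, Zephyr, 26, 36), (Mo, Argo, 16, 10), (Mo, Lyra, 11, 10)}
Natural join on cid: {(Bo, Argo, 22, 15, 11, 20), (Bo, Argo, 22, 15, 22, 15), (Bo, Argo, 22, 39, 11, 20), (Bo, Argo, 22, 39, 22, 15), (Kim, Zephyr, 1, 36, 13, 32), (Kim, Zephyr, 1, 36, 21, 26)}
σ[price ≠ 32]: keep tuples satisfying price ≠ 32 → {(Bo, Argo, 22, 15, 11, 20), (Bo, Argo, 22, 15, 22, 15), (Bo, Argo, 22, 39, 11, 20), (Bo, Argo, 22, 39, 22, 15), (Kim, Zephyr, 1, 36, 21, 26)}
σ[cname = Bo]: keep tuples satisfying cname = Bo → {(Bo, Argo, 22, 15, 11, 20), (Bo, Argo, 22, 15, 22, 15), (Bo, Argo, 22, 39, 11, 20), (Bo, Argo, 22, 39, 22, 15)}
Keep only column(s) qty, price, cname (2 duplicate(s) eliminated): {(11, 20, Bo), (22, 15, Bo)}

{(11, 20, Bo), (22, 15, Bo)}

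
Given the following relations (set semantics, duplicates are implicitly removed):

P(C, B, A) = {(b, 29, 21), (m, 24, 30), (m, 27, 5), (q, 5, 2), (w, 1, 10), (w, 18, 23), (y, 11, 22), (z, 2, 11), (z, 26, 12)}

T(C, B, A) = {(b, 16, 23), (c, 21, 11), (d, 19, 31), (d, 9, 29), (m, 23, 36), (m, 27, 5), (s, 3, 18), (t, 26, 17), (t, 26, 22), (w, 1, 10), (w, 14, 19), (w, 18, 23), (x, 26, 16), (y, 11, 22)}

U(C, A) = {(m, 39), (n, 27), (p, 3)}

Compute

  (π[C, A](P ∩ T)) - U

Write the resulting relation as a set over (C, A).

Set intersection of the two operands is {(m, 27, 5), (w, 1, 10), (w, 18, 23), (y, 11, 22)}.
Keep only column(s) C, A: {(m, 5), (w, 10), (w, 23), (y, 22)}
Set difference of the two operands is {(m, 5), (w, 10), (w, 23), (y, 22)}.

{(m, 5), (w, 10), (w, 23), (y, 22)}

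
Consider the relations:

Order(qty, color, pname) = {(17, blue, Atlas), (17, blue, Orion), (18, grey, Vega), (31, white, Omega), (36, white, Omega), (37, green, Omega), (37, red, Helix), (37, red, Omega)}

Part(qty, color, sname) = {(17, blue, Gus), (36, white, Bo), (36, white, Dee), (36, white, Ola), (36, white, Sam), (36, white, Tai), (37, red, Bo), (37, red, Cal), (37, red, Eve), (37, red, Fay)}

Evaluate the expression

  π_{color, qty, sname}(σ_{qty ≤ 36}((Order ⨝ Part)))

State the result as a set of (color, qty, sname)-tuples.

{(blue, 17, Gus), (white, 36, Bo), (white, 36, Dee), (white, 36, Ola), (white, 36, Sam), (white, 36, Tai)}

Joining Order and Part on qty, color yields {(17, blue, Atlas, Gus), (17, blue, Orion, Gus), (36, white, Omega, Bo), (36, white, Omega, Dee), (36, white, Omega, Ola), (36, white, Omega, Sam), (36, white, Omega, Tai), (37, red, Helix, Bo), (37, red, Helix, Cal), (37, red, Helix, Eve), (37, red, Helix, Fay), (37, red, Omega, Bo), (37, red, Omega, Cal), (37, red, Omega, Eve), (37, red, Omega, Fay)}.
σ[qty ≤ 36]: keep tuples satisfying qty ≤ 36 → {(17, blue, Atlas, Gus), (17, blue, Orion, Gus), (36, white, Omega, Bo), (36, white, Omega, Dee), (36, white, Omega, Ola), (36, white, Omega, Sam), (36, white, Omega, Tai)}
Keep only column(s) color, qty, sname (1 duplicate(s) eliminated): {(blue, 17, Gus), (white, 36, Bo), (white, 36, Dee), (white, 36, Ola), (white, 36, Sam), (white, 36, Tai)}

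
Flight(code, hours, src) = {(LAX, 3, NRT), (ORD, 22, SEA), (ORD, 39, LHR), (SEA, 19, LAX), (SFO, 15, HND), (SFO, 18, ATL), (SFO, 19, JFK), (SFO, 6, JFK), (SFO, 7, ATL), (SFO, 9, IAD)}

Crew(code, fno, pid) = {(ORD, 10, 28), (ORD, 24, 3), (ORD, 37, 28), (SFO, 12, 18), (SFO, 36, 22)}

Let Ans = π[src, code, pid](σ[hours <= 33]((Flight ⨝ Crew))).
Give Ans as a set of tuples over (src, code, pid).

Flight ⋈ Crew (natural join on code): {(ORD, 22, SEA, 10, 28), (ORD, 22, SEA, 24, 3), (ORD, 22, SEA, 37, 28), (ORD, 39, LHR, 10, 28), (ORD, 39, LHR, 24, 3), (ORD, 39, LHR, 37, 28), (SFO, 15, HND, 12, 18), (SFO, 15, HND, 36, 22), (SFO, 18, ATL, 12, 18), (SFO, 18, ATL, 36, 22), (SFO, 19, JFK, 12, 18), (SFO, 19, JFK, 36, 22), (SFO, 6, JFK, 12, 18), (SFO, 6, JFK, 36, 22), (SFO, 7, ATL, 12, 18), (SFO, 7, ATL, 36, 22), (SFO, 9, IAD, 12, 18), (SFO, 9, IAD, 36, 22)}
Selection hours <= 33: {(ORD, 22, SEA, 10, 28), (ORD, 22, SEA, 24, 3), (ORD, 22, SEA, 37, 28), (SFO, 15, HND, 12, 18), (SFO, 15, HND, 36, 22), (SFO, 18, ATL, 12, 18), (SFO, 18, ATL, 36, 22), (SFO, 19, JFK, 12, 18), (SFO, 19, JFK, 36, 22), (SFO, 6, JFK, 12, 18), (SFO, 6, JFK, 36, 22), (SFO, 7, ATL, 12, 18), (SFO, 7, ATL, 36, 22), (SFO, 9, IAD, 12, 18), (SFO, 9, IAD, 36, 22)}
Keep only column(s) src, code, pid (5 duplicate(s) eliminated): {(ATL, SFO, 18), (ATL, SFO, 22), (HND, SFO, 18), (HND, SFO, 22), (IAD, SFO, 18), (IAD, SFO, 22), (JFK, SFO, 18), (JFK, SFO, 22), (SEA, ORD, 28), (SEA, ORD, 3)}

{(ATL, SFO, 18), (ATL, SFO, 22), (HND, SFO, 18), (HND, SFO, 22), (IAD, SFO, 18), (IAD, SFO, 22), (JFK, SFO, 18), (JFK, SFO, 22), (SEA, ORD, 28), (SEA, ORD, 3)}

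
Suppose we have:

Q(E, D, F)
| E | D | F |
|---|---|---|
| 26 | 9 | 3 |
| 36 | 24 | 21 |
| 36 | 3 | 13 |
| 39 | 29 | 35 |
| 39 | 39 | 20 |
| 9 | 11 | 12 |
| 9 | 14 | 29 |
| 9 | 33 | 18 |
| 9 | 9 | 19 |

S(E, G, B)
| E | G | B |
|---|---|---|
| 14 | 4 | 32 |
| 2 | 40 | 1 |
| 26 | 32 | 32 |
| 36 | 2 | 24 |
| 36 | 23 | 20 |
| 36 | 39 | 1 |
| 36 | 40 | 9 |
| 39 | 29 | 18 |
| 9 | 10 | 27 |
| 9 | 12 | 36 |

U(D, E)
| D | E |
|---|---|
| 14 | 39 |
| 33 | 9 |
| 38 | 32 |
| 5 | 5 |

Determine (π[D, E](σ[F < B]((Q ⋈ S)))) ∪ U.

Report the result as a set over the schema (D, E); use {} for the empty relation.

{(11, 9), (14, 39), (14, 9), (24, 36), (3, 36), (33, 9), (38, 32), (5, 5), (9, 26), (9, 9)}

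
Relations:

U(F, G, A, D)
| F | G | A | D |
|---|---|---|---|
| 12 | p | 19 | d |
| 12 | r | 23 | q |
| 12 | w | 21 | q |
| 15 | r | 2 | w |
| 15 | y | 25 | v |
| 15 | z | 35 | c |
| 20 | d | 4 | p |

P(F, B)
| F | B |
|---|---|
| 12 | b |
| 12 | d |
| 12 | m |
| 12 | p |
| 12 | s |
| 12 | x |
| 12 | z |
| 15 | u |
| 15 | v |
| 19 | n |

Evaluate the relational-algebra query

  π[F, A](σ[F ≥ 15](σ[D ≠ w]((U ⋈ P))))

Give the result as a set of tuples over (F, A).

{(15, 25), (15, 35)}

Joining U and P on F yields {(12, p, 19, d, b), (12, p, 19, d, d), (12, p, 19, d, m), (12, p, 19, d, p), (12, p, 19, d, s), (12, p, 19, d, x), (12, p, 19, d, z), (12, r, 23, q, b), (12, r, 23, q, d), (12, r, 23, q, m), (12, r, 23, q, p), (12, r, 23, q, s), (12, r, 23, q, x), (12, r, 23, q, z), (12, w, 21, q, b), (12, w, 21, q, d), (12, w, 21, q, m), (12, w, 21, q, p), (12, w, 21, q, s), (12, w, 21, q, x), (12, w, 21, q, z), (15, r, 2, w, u), (15, r, 2, w, v), (15, y, 25, v, u), (15, y, 25, v, v), (15, z, 35, c, u), (15, z, 35, c, v)}.
Filtering on D ≠ w leaves {(12, p, 19, d, b), (12, p, 19, d, d), (12, p, 19, d, m), (12, p, 19, d, p), (12, p, 19, d, s), (12, p, 19, d, x), (12, p, 19, d, z), (12, r, 23, q, b), (12, r, 23, q, d), (12, r, 23, q, m), (12, r, 23, q, p), (12, r, 23, q, s), (12, r, 23, q, x), (12, r, 23, q, z), (12, w, 21, q, b), (12, w, 21, q, d), (12, w, 21, q, m), (12, w, 21, q, p), (12, w, 21, q, s), (12, w, 21, q, x), (12, w, 21, q, z), (15, y, 25, v, u), (15, y, 25, v, v), (15, z, 35, c, u), (15, z, 35, c, v)}.
Filtering on F ≥ 15 leaves {(15, y, 25, v, u), (15, y, 25, v, v), (15, z, 35, c, u), (15, z, 35, c, v)}.
π_{F, A} gives {(15, 25), (15, 35)} (2 duplicate(s) eliminated).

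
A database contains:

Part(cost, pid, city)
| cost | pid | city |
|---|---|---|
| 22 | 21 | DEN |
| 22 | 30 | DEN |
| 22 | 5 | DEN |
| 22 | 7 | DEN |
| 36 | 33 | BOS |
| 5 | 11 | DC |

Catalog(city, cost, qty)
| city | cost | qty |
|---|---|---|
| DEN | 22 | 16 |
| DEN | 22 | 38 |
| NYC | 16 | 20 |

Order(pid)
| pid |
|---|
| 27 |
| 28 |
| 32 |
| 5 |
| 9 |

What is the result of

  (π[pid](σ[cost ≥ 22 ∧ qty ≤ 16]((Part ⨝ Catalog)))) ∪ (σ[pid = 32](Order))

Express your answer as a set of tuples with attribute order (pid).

{21, 30, 32, 5, 7}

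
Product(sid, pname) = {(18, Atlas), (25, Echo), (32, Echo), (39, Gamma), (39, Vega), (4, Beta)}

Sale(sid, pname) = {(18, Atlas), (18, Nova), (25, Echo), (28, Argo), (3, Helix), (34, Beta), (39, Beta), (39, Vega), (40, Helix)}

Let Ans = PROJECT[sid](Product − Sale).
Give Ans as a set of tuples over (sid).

{32, 39, 4}

Taking the difference: {(32, Echo), (39, Gamma), (4, Beta)}
π_{sid} gives {32, 39, 4}.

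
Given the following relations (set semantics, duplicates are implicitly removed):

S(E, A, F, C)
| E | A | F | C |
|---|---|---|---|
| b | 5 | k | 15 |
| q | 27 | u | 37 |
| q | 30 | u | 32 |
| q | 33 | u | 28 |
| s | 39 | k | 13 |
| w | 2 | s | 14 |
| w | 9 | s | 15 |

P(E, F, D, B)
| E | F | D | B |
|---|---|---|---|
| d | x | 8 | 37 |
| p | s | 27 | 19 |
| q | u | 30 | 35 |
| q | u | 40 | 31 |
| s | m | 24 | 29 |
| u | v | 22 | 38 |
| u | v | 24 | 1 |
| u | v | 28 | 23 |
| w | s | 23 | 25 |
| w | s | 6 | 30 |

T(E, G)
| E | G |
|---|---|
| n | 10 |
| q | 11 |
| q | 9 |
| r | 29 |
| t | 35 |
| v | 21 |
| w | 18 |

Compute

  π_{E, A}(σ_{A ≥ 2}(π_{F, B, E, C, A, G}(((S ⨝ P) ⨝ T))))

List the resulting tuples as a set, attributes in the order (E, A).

{(q, 27), (q, 30), (q, 33), (w, 2), (w, 9)}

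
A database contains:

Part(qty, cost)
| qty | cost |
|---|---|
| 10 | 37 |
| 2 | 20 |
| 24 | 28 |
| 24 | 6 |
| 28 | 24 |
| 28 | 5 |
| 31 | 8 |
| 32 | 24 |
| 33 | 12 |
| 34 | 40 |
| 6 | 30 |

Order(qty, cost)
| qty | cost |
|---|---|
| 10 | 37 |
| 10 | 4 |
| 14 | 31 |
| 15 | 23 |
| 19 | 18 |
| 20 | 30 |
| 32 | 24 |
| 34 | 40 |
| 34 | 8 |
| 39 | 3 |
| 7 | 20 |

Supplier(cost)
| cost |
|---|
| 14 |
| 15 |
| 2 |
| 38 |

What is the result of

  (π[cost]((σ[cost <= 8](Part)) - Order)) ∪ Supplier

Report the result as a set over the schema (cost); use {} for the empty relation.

{14, 15, 2, 38, 5, 6, 8}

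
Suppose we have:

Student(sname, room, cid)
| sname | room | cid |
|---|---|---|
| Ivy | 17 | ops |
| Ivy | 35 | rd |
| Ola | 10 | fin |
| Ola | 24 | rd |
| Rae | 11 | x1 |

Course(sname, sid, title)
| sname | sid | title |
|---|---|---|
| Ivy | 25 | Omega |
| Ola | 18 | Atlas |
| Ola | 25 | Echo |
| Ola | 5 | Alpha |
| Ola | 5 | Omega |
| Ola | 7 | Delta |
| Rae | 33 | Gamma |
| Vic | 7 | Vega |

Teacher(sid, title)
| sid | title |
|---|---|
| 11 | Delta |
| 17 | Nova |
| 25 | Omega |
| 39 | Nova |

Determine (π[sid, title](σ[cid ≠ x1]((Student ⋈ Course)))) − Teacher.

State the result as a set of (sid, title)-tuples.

Joining Student and Course on sname yields {(Ivy, 17, ops, 25, Omega), (Ivy, 35, rd, 25, Omega), (Ola, 10, fin, 18, Atlas), (Ola, 10, fin, 25, Echo), (Ola, 10, fin, 5, Alpha), (Ola, 10, fin, 5, Omega), (Ola, 10, fin, 7, Delta), (Ola, 24, rd, 18, Atlas), (Ola, 24, rd, 25, Echo), (Ola, 24, rd, 5, Alpha), (Ola, 24, rd, 5, Omega), (Ola, 24, rd, 7, Delta), (Rae, 11, x1, 33, Gamma)}.
Selection cid ≠ x1: {(Ivy, 17, ops, 25, Omega), (Ivy, 35, rd, 25, Omega), (Ola, 10, fin, 18, Atlas), (Ola, 10, fin, 25, Echo), (Ola, 10, fin, 5, Alpha), (Ola, 10, fin, 5, Omega), (Ola, 10, fin, 7, Delta), (Ola, 24, rd, 18, Atlas), (Ola, 24, rd, 25, Echo), (Ola, 24, rd, 5, Alpha), (Ola, 24, rd, 5, Omega), (Ola, 24, rd, 7, Delta)}
Projecting to sid, title (6 duplicate(s) eliminated): {(18, Atlas), (25, Echo), (25, Omega), (5, Alpha), (5, Omega), (7, Delta)}
Taking the difference: {(18, Atlas), (25, Echo), (5, Alpha), (5, Omega), (7, Delta)}

{(18, Atlas), (25, Echo), (5, Alpha), (5, Omega), (7, Delta)}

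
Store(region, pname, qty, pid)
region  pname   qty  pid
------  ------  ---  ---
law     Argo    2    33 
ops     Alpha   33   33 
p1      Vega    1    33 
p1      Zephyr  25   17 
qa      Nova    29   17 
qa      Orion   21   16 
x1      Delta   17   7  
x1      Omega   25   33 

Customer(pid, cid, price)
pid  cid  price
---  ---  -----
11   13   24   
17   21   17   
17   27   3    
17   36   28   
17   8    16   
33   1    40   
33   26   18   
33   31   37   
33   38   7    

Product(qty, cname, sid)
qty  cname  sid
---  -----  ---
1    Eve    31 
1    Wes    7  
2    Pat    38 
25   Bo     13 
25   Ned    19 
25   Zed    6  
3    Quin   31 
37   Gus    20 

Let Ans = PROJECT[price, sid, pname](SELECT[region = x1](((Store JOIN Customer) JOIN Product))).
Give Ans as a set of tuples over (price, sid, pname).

{(18, 13, Omega), (18, 19, Omega), (18, 6, Omega), (37, 13, Omega), (37, 19, Omega), (37, 6, Omega), (40, 13, Omega), (40, 19, Omega), (40, 6, Omega), (7, 13, Omega), (7, 19, Omega), (7, 6, Omega)}

Joining Store and Customer on pid yields {(law, Argo, 2, 33, 1, 40), (law, Argo, 2, 33, 26, 18), (law, Argo, 2, 33, 31, 37), (law, Argo, 2, 33, 38, 7), (ops, Alpha, 33, 33, 1, 40), (ops, Alpha, 33, 33, 26, 18), (ops, Alpha, 33, 33, 31, 37), (ops, Alpha, 33, 33, 38, 7), (p1, Vega, 1, 33, 1, 40), (p1, Vega, 1, 33, 26, 18), (p1, Vega, 1, 33, 31, 37), (p1, Vega, 1, 33, 38, 7), (p1, Zephyr, 25, 17, 21, 17), (p1, Zephyr, 25, 17, 27, 3), (p1, Zephyr, 25, 17, 36, 28), (p1, Zephyr, 25, 17, 8, 16), (qa, Nova, 29, 17, 21, 17), (qa, Nova, 29, 17, 27, 3), (qa, Nova, 29, 17, 36, 28), (qa, Nova, 29, 17, 8, 16), (x1, Omega, 25, 33, 1, 40), (x1, Omega, 25, 33, 26, 18), (x1, Omega, 25, 33, 31, 37), (x1, Omega, 25, 33, 38, 7)}.
Joining (Store JOIN Customer) and Product on qty yields {(law, Argo, 2, 33, 1, 40, Pat, 38), (law, Argo, 2, 33, 26, 18, Pat, 38), (law, Argo, 2, 33, 31, 37, Pat, 38), (law, Argo, 2, 33, 38, 7, Pat, 38), (p1, Vega, 1, 33, 1, 40, Eve, 31), (p1, Vega, 1, 33, 1, 40, Wes, 7), (p1, Vega, 1, 33, 26, 18, Eve, 31), (p1, Vega, 1, 33, 26, 18, Wes, 7), (p1, Vega, 1, 33, 31, 37, Eve, 31), (p1, Vega, 1, 33, 31, 37, Wes, 7), (p1, Vega, 1, 33, 38, 7, Eve, 31), (p1, Vega, 1, 33, 38, 7, Wes, 7), (p1, Zephyr, 25, 17, 21, 17, Bo, 13), (p1, Zephyr, 25, 17, 21, 17, Ned, 19), (p1, Zephyr, 25, 17, 21, 17, Zed, 6), (p1, Zephyr, 25, 17, 27, 3, Bo, 13), (p1, Zephyr, 25, 17, 27, 3, Ned, 19), (p1, Zephyr, 25, 17, 27, 3, Zed, 6), (p1, Zephyr, 25, 17, 36, 28, Bo, 13), (p1, Zephyr, 25, 17, 36, 28, Ned, 19), (p1, Zephyr, 25, 17, 36, 28, Zed, 6), (p1, Zephyr, 25, 17, 8, 16, Bo, 13), (p1, Zephyr, 25, 17, 8, 16, Ned, 19), (p1, Zephyr, 25, 17, 8, 16, Zed, 6), (x1, Omega, 25, 33, 1, 40, Bo, 13), (x1, Omega, 25, 33, 1, 40, Ned, 19), (x1, Omega, 25, 33, 1, 40, Zed, 6), (x1, Omega, 25, 33, 26, 18, Bo, 13), (x1, Omega, 25, 33, 26, 18, Ned, 19), (x1, Omega, 25, 33, 26, 18, Zed, 6), (x1, Omega, 25, 33, 31, 37, Bo, 13), (x1, Omega, 25, 33, 31, 37, Ned, 19), (x1, Omega, 25, 33, 31, 37, Zed, 6), (x1, Omega, 25, 33, 38, 7, Bo, 13), (x1, Omega, 25, 33, 38, 7, Ned, 19), (x1, Omega, 25, 33, 38, 7, Zed, 6)}.
Apply σ_{region = x1}; surviving tuples: {(x1, Omega, 25, 33, 1, 40, Bo, 13), (x1, Omega, 25, 33, 1, 40, Ned, 19), (x1, Omega, 25, 33, 1, 40, Zed, 6), (x1, Omega, 25, 33, 26, 18, Bo, 13), (x1, Omega, 25, 33, 26, 18, Ned, 19), (x1, Omega, 25, 33, 26, 18, Zed, 6), (x1, Omega, 25, 33, 31, 37, Bo, 13), (x1, Omega, 25, 33, 31, 37, Ned, 19), (x1, Omega, 25, 33, 31, 37, Zed, 6), (x1, Omega, 25, 33, 38, 7, Bo, 13), (x1, Omega, 25, 33, 38, 7, Ned, 19), (x1, Omega, 25, 33, 38, 7, Zed, 6)}
π[price, sid, pname]: project onto (price, sid, pname) → {(18, 13, Omega), (18, 19, Omega), (18, 6, Omega), (37, 13, Omega), (37, 19, Omega), (37, 6, Omega), (40, 13, Omega), (40, 19, Omega), (40, 6, Omega), (7, 13, Omega), (7, 19, Omega), (7, 6, Omega)}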